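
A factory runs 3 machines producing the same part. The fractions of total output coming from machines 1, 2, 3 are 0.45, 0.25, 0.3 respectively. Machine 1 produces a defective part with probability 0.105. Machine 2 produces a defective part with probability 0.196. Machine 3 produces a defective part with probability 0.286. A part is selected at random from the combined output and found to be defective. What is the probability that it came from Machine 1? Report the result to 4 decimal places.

P(defective|M1) = 0.105; P(defective|M2) = 0.196; P(defective|M3) = 0.286.
Prior × likelihood for each source: 0.45·0.105=0.04725, 0.25·0.196=0.04900, 0.3·0.286=0.08580. Summing gives P(defective) = 0.18205.
P(Machine 1 | defective) = 0.04725 / 0.18205 = 0.2595.

Posterior probability ≈ 0.2595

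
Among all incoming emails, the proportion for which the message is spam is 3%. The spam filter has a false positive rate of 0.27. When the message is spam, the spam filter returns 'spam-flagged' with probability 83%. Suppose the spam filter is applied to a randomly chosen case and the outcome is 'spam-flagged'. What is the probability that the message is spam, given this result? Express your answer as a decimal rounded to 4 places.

P(H | E) ≈ 0.0868

Write H for 'the message is spam'. Prior odds H:¬H = 0.03/0.97 = 0.030928. For the 'spam-flagged' outcome, the likelihood ratio is 0.83/0.27 = 3.0741.
Posterior odds = 0.030928 × 3.0741 = 0.095074, so P(H|E) = 0.095074/(1+0.095074) = 0.0868.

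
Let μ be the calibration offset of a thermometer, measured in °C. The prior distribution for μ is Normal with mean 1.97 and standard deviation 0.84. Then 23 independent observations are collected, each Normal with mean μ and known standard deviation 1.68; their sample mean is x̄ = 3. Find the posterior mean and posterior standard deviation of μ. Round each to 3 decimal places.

Posterior mean ≈ 2.847; posterior SD ≈ 0.323

With known σ, the Normal prior is conjugate. Weight on the data is w = (n/σ²)/(n/σ² + 1/τ₀²) = 8.14909/(8.14909+1.41723) = 0.85185.
Posterior mean = w·x̄ + (1−w)·μ₀ = 0.85185·3 + 0.14815·1.97 = 2.847. Posterior variance = 1/(8.14909+1.41723) = 0.104533, so SD = 0.323.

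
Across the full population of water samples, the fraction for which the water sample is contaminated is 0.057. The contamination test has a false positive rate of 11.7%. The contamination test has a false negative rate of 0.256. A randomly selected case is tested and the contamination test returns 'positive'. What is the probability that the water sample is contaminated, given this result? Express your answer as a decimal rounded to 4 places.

Write H for 'the water sample is contaminated'. Prior odds H:¬H = 0.057/0.943 = 0.060445. For the 'positive' outcome, the likelihood ratio is 0.744/0.117 = 6.3590.
Posterior odds = 0.060445 × 6.3590 = 0.38437, so P(H|E) = 0.38437/(1+0.38437) = 0.2777.

P(H | E) ≈ 0.2777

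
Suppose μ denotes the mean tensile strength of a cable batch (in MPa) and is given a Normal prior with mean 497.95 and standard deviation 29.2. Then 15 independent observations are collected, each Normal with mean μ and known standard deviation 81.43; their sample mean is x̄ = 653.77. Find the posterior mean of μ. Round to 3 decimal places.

Posterior mean ≈ 600.567

With known σ, the Normal prior is conjugate. Weight on the data is w = (n/σ²)/(n/σ² + 1/τ₀²) = 0.00226216/(0.00226216+0.00117283) = 0.65856.
Posterior mean = w·x̄ + (1−w)·μ₀ = 0.65856·653.77 + 0.34144·497.95 = 600.567.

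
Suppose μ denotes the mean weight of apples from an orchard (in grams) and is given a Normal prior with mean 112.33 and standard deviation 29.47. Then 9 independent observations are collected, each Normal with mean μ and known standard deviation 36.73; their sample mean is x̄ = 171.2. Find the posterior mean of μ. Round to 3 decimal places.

With known σ, the Normal prior is conjugate. Weight on the data is w = (n/σ²)/(n/σ² + 1/τ₀²) = 0.00667115/(0.00667115+0.00115144) = 0.85281.
Posterior mean = w·x̄ + (1−w)·μ₀ = 0.85281·171.2 + 0.14719·112.33 = 162.535.

Posterior mean ≈ 162.535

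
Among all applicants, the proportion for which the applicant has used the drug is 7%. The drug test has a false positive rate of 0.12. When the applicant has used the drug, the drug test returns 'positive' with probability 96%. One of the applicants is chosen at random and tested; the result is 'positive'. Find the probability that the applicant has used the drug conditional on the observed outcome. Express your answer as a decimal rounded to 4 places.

P(H | E) ≈ 0.3758

Write H for 'the applicant has used the drug'. Prior odds H:¬H = 0.07/0.93 = 0.075269. For the 'positive' outcome, the likelihood ratio is 0.96/0.12 = 8.0000.
Posterior odds = 0.075269 × 8.0000 = 0.60215, so P(H|E) = 0.60215/(1+0.60215) = 0.3758.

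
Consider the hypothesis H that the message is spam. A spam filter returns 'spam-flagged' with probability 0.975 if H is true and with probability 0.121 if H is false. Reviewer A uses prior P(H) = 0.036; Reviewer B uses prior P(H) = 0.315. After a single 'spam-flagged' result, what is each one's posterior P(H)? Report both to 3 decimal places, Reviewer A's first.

P('+'|H) = 0.975, P('+'|¬H) = 0.121.
Reviewer A: numerator 0.975·0.036 = 0.035100; evidence = 0.035100+0.121·0.964 = 0.15174; posterior = 0.231.
Reviewer B: numerator 0.975·0.315 = 0.30712; evidence = 0.30712+0.121·0.685 = 0.39001; posterior = 0.787.

Reviewer A: 0.231; Reviewer B: 0.787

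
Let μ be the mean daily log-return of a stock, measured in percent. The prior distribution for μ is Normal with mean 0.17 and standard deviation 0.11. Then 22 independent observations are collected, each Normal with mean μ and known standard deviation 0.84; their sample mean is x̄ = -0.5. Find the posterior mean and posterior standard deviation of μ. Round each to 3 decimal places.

Posterior mean ≈ -0.014; posterior SD ≈ 0.094

Prior precision 1/τ₀² = 1/0.11² = 82.6446; data precision n/σ² = 22/0.84² = 31.1791.
Posterior precision = 82.6446 + 31.1791 = 113.824, giving posterior SD = 1/√113.824 = 0.094.
Posterior mean = (82.6446·0.17 + 31.1791·-0.5) / 113.824 = -0.014.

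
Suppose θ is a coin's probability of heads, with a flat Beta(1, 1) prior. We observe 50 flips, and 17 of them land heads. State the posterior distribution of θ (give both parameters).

Observing 17 successes and 33 failures updates Beta(1, 1) by adding the success and failure counts to the two shape parameters: α = 1+17 = 18, β = 1+33 = 34.

Posterior: Beta(18, 34)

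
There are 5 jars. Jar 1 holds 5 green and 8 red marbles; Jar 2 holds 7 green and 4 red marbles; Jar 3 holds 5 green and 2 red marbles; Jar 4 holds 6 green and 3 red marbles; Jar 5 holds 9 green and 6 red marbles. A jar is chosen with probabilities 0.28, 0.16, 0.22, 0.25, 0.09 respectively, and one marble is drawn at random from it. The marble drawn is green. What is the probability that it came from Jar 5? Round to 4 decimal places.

P(green|Jar 1) = 0.3846; P(green|Jar 2) = 0.6364; P(green|Jar 3) = 0.7143; P(green|Jar 4) = 0.6667; P(green|Jar 5) = 0.6.
Prior × likelihood for each source: 0.28·0.3846=0.1077, 0.16·0.6364=0.1018, 0.22·0.7143=0.1571, 0.25·0.6667=0.1667, 0.09·0.6=0.05400. Summing gives P(green) = 0.58732.
P(Jar 5 | green) = 0.05400 / 0.58732 = 0.0919.

Posterior probability ≈ 0.0919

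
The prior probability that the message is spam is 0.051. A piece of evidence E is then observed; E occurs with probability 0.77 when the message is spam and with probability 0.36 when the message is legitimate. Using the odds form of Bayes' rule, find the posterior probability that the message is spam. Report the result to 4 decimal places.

Prior odds = 0.051/(1−0.051) = 0.053741.
Likelihood ratio for E = 0.77/0.36 = 2.1389.
Posterior odds = prior odds × LR = 0.11495.
Posterior probability = odds/(1+odds) = 0.11495/1.1149 = 0.1031.

Posterior probability ≈ 0.1031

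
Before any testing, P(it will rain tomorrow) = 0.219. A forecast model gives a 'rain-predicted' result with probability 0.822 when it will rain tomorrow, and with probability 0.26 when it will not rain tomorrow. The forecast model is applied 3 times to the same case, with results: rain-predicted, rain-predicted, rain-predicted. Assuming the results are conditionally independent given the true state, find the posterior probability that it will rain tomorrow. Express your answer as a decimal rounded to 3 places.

With H the event that it will rain tomorrow, the joint likelihood of the observed sequence is P(data|H) = 0.822·0.822·0.822 = 0.55541 and P(data|¬H) = 0.26·0.26·0.26 = 0.017576.
Bayes: P(H|data) = 0.219·0.55541 / (0.219·0.55541 + 0.781·0.017576) = 0.12164/0.13536 = 0.8986.

Posterior P(H) ≈ 0.899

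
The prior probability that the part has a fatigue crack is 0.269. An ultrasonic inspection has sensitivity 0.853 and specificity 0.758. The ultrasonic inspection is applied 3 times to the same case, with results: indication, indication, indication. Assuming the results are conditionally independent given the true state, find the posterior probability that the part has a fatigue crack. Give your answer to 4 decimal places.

Posterior P(H) ≈ 0.9416

Let H be the event that the part has a fatigue crack; start with P(H) = 0.269. P('indication'|H) = 0.853, P('indication'|¬H) = 0.242.
Update on result 1 ('indication'): P(H) ← 0.853·0.2690 / (0.853·0.2690 + 0.242·0.7310) = 0.22946/0.40636 = 0.5647.
Update on result 2 ('indication'): P(H) ← 0.853·0.5647 / (0.853·0.5647 + 0.242·0.4353) = 0.48166/0.58701 = 0.8205.
Update on result 3 ('indication'): P(H) ← 0.853·0.8205 / (0.853·0.8205 + 0.242·0.1795) = 0.69991/0.74334 = 0.9416.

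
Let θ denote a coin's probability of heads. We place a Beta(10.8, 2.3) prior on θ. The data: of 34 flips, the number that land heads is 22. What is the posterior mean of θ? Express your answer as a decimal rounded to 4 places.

Posterior mean ≈ 0.6964

The binomial likelihood is conjugate to the Beta prior: with 22 successes and 12 failures, the posterior is Beta(10.8+22, 2.3+12) = Beta(32.8, 14.3).
Posterior mean = α/(α+β) = 32.8/47.1 = 0.6964.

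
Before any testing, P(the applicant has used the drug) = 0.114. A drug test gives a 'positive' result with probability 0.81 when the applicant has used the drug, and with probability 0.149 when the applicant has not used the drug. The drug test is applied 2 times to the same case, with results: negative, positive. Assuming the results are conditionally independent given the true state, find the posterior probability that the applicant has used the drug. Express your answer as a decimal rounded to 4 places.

Let H be the event that the applicant has used the drug; start with P(H) = 0.114. P('positive'|H) = 0.81, P('positive'|¬H) = 0.149.
Update on result 1 ('negative'): P(H) ← 0.19·0.1140 / (0.19·0.1140 + 0.851·0.8860) = 0.021660/0.77565 = 0.0279.
Update on result 2 ('positive'): P(H) ← 0.81·0.0279 / (0.81·0.0279 + 0.149·0.9721) = 0.022619/0.16746 = 0.1351.

Posterior P(H) ≈ 0.1351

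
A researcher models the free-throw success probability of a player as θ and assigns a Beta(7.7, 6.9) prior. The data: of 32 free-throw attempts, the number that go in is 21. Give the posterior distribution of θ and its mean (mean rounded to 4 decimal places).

Posterior: Beta(28.7, 17.9); mean ≈ 0.6159

Observing 21 successes and 11 failures updates Beta(7.7, 6.9) by adding the success and failure counts to the two shape parameters: α = 7.7+21 = 28.7, β = 6.9+11 = 17.9.
Posterior mean = α/(α+β) = 28.7/46.6 = 0.6159.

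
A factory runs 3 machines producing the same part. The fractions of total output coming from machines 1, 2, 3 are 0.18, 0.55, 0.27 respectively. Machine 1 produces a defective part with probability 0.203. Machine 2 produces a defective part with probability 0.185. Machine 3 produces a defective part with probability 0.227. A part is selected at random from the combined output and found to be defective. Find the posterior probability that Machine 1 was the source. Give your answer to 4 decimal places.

Tabulate prior·likelihood by source: [1] prior 0.18, lik 0.203, product 0.03654; [2] prior 0.55, lik 0.185, product 0.1018; [3] prior 0.27, lik 0.227, product 0.06129.
Normalizing constant = 0.19958; the posterior for Machine 1 is its product over the sum, 0.03654/0.19958 = 0.1831.

Posterior probability ≈ 0.1831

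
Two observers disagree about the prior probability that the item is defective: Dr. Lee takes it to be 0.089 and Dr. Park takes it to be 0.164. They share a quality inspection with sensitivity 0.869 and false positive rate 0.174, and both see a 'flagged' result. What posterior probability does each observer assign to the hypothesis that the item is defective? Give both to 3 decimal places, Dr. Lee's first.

The likelihood ratio for a 'flagged' result is 0.869/0.174 = 4.9943.
Dr. Lee: prior odds 0.089/0.911 = 0.097695; posterior odds 0.48791; posterior probability 0.328.
Dr. Park: prior odds 0.164/0.836 = 0.19617; posterior odds 0.97973; posterior probability 0.495.

Dr. Lee: 0.328; Dr. Park: 0.495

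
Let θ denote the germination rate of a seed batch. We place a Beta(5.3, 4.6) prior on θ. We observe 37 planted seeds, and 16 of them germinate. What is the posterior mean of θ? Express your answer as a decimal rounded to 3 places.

Posterior mean ≈ 0.454

The binomial likelihood is conjugate to the Beta prior: with 16 successes and 21 failures, the posterior is Beta(5.3+16, 4.6+21) = Beta(21.3, 25.6).
Posterior mean = α/(α+β) = 21.3/46.9 = 0.454.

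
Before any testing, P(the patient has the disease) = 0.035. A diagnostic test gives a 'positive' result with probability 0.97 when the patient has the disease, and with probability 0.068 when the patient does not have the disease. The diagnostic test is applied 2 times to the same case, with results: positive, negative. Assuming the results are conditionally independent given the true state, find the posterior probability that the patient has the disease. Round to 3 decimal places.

Posterior P(H) ≈ 0.016

Let H be the event that the patient has the disease; start with P(H) = 0.035. P('positive'|H) = 0.97, P('positive'|¬H) = 0.068.
Update on result 1 ('positive'): P(H) ← 0.97·0.0350 / (0.97·0.0350 + 0.068·0.9650) = 0.033950/0.099570 = 0.3410.
Update on result 2 ('negative'): P(H) ← 0.03·0.3410 / (0.03·0.3410 + 0.932·0.6590) = 0.010229/0.62445 = 0.0164.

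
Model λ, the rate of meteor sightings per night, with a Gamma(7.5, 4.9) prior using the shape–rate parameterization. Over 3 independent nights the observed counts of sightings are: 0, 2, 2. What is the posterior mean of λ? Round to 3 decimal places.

Posterior mean ≈ 1.456

The Poisson likelihood adds the total count to the shape and the number of exposure periods to the rate. Here ∑xᵢ = 4 and n = 3, so shape 7.5→11.5 and rate 4.9→7.9.
E[λ | data] = 11.5/7.9 = 1.456.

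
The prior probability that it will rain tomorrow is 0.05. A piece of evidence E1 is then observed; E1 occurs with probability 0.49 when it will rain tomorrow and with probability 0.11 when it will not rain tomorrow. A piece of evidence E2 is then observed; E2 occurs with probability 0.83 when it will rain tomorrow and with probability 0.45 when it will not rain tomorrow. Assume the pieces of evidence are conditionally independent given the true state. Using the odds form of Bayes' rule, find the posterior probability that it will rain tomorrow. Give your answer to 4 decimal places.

Prior odds = 0.05/(1−0.05) = 0.052632. In log-odds, ln(0.052632) = -2.9444.
Add log likelihood ratios: ln(4.4545) + ln(1.8444) = 2.1061.
Posterior log-odds = -0.83834, so posterior odds = exp(-0.83834) = 0.43243. Converting, P(H|E) = 0.43243/1.4324 = 0.3019.

Posterior probability ≈ 0.3019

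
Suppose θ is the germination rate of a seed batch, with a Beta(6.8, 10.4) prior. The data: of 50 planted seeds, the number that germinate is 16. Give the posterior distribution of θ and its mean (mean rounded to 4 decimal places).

The binomial likelihood is conjugate to the Beta prior: with 16 successes and 34 failures, the posterior is Beta(6.8+16, 10.4+34) = Beta(22.8, 44.4).
Posterior mean = α/(α+β) = 22.8/67.2 = 0.3393.

Posterior: Beta(22.8, 44.4); mean ≈ 0.3393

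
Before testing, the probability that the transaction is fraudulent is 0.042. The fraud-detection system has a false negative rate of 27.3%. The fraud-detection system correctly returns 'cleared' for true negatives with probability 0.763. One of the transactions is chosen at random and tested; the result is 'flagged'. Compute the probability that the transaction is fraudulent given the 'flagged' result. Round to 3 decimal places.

P(H | E) ≈ 0.119

Let H be the event that the transaction is fraudulent. P(H) = 0.042, so P(¬H) = 0.958. With E the 'flagged' result, P(E|H) = 0.727 and P(E|¬H) = 0.237.
P(E) = 0.727·0.042 + 0.237·0.958 = 0.030534 + 0.22705 = 0.25758.
By Bayes' theorem, P(H|E) = 0.030534 / 0.25758 = 0.119.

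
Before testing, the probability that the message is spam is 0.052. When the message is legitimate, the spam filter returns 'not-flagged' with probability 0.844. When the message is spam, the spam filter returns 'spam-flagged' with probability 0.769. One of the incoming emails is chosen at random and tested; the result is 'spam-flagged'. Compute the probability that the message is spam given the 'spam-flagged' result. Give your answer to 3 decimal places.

Write H for 'the message is spam'. Prior odds H:¬H = 0.052/0.948 = 0.054852. For the 'spam-flagged' outcome, the likelihood ratio is 0.769/0.156 = 4.9295.
Posterior odds = 0.054852 × 4.9295 = 0.27039, so P(H|E) = 0.27039/(1+0.27039) = 0.213.

P(H | E) ≈ 0.213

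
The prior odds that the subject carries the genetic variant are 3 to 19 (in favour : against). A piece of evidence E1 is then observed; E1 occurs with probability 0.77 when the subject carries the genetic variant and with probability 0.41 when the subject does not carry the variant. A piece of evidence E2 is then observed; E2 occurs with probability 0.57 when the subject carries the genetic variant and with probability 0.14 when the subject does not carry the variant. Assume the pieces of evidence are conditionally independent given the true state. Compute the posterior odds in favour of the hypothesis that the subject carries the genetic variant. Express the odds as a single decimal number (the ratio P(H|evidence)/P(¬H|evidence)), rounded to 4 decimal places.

Prior odds = 3/19 = 0.15789.
Likelihood ratio for E1 = 0.77/0.41 = 1.8780.
Likelihood ratio for E2 = 0.57/0.14 = 4.0714.
Posterior odds = prior odds × LR₁ × LR₂ = 1.2073.

Posterior odds ≈ 1.2073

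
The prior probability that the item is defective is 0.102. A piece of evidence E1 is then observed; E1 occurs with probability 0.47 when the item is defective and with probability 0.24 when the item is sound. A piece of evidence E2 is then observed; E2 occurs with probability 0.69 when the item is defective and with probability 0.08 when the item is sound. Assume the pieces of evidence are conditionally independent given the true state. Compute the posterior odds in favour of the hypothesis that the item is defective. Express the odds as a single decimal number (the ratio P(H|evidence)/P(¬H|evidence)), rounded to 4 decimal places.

Prior odds = 0.102/(1−0.102) = 0.11359.
Likelihood ratio for E1 = 0.47/0.24 = 1.9583.
Likelihood ratio for E2 = 0.69/0.08 = 8.6250.
Posterior odds = prior odds × LR₁ × LR₂ = 1.9185.

Posterior odds ≈ 1.9185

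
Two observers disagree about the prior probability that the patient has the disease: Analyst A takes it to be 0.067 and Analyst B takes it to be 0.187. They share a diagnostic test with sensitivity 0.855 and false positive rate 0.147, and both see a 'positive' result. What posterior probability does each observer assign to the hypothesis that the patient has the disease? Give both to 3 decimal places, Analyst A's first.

P('+'|H) = 0.855, P('+'|¬H) = 0.147.
Analyst A: numerator 0.855·0.067 = 0.057285; evidence = 0.057285+0.147·0.933 = 0.19444; posterior = 0.295.
Analyst B: numerator 0.855·0.187 = 0.15988; evidence = 0.15988+0.147·0.813 = 0.27940; posterior = 0.572.

Analyst A: 0.295; Analyst B: 0.572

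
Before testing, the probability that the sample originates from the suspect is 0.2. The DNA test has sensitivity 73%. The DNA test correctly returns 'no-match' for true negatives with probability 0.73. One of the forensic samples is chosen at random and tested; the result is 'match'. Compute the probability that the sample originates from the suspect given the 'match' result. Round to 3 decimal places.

Let H be the event that the sample originates from the suspect. P(H) = 0.2, so P(¬H) = 0.8. With E the 'match' result, P(E|H) = 0.73 and P(E|¬H) = 0.27.
P(E) = 0.73·0.2 + 0.27·0.8 = 0.14600 + 0.21600 = 0.36200.
By Bayes' theorem, P(H|E) = 0.14600 / 0.36200 = 0.403.

P(H | E) ≈ 0.403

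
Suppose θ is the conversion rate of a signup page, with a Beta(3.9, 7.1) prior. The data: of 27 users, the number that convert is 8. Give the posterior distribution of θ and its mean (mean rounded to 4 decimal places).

Posterior: Beta(11.9, 26.1); mean ≈ 0.3132

The binomial likelihood is conjugate to the Beta prior: with 8 successes and 19 failures, the posterior is Beta(3.9+8, 7.1+19) = Beta(11.9, 26.1).
E[θ | data] = 11.9/(11.9+26.1) = 0.3132.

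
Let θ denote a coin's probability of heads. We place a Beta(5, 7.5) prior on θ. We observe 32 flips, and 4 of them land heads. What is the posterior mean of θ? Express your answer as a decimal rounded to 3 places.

Posterior mean ≈ 0.202

The binomial likelihood is conjugate to the Beta prior: with 4 successes and 28 failures, the posterior is Beta(5+4, 7.5+28) = Beta(9, 35.5).
E[θ | data] = 9/(9+35.5) = 0.202.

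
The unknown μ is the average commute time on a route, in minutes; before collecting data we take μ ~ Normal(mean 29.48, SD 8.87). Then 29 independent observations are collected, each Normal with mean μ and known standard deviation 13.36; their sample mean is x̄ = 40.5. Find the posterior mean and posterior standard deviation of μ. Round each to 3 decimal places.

Posterior mean ≈ 39.700; posterior SD ≈ 2.389

Prior precision 1/τ₀² = 1/8.87² = 0.0127102; data precision n/σ² = 29/13.36² = 0.162474.
Posterior precision = 0.0127102 + 0.162474 = 0.175185, giving posterior SD = 1/√0.175185 = 2.389.
Posterior mean = (0.0127102·29.48 + 0.162474·40.5) / 0.175185 = 39.700.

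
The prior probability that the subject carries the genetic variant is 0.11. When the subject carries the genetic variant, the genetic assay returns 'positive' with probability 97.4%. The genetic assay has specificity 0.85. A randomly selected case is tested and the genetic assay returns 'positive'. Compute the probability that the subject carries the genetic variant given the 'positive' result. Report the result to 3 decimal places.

Write H for 'the subject carries the genetic variant'. Prior odds H:¬H = 0.11/0.89 = 0.12360. For the 'positive' outcome, the likelihood ratio is 0.974/0.15 = 6.4933.
Posterior odds = 0.12360 × 6.4933 = 0.80255, so P(H|E) = 0.80255/(1+0.80255) = 0.445.

P(H | E) ≈ 0.445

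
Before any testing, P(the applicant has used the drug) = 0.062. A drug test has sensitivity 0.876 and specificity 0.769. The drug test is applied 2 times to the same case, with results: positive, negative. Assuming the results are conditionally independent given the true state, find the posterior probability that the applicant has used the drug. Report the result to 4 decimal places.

Posterior P(H) ≈ 0.0388

With H the event that the applicant has used the drug, the joint likelihood of the observed sequence is P(data|H) = 0.876·0.124 = 0.10862 and P(data|¬H) = 0.231·0.769 = 0.17764.
Bayes: P(H|data) = 0.062·0.10862 / (0.062·0.10862 + 0.938·0.17764) = 0.0067347/0.17336 = 0.0388.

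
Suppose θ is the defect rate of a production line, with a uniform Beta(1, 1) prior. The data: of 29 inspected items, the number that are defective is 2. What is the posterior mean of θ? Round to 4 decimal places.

Observing 2 successes and 27 failures updates Beta(1, 1) by adding the success and failure counts to the two shape parameters: α = 1+2 = 3, β = 1+27 = 28.
Posterior mean = α/(α+β) = 3/31 = 0.0968.

Posterior mean ≈ 0.0968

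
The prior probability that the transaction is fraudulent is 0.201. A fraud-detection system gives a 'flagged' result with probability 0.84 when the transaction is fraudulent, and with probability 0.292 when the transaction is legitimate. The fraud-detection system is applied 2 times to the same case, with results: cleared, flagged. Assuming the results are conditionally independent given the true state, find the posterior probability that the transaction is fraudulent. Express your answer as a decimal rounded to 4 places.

Let H be the event that the transaction is fraudulent; start with P(H) = 0.201. P('flagged'|H) = 0.84, P('flagged'|¬H) = 0.292.
Update on result 1 ('cleared'): P(H) ← 0.16·0.2010 / (0.16·0.2010 + 0.708·0.7990) = 0.032160/0.59785 = 0.0538.
Update on result 2 ('flagged'): P(H) ← 0.84·0.0538 / (0.84·0.0538 + 0.292·0.9462) = 0.045186/0.32148 = 0.1406.

Posterior P(H) ≈ 0.1406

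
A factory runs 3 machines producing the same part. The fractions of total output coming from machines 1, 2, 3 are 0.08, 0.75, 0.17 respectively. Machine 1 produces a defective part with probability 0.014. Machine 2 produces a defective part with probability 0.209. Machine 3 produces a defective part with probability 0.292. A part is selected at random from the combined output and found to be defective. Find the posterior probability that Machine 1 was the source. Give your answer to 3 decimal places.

Posterior probability ≈ 0.005

Tabulate prior·likelihood by source: [1] prior 0.08, lik 0.014, product 0.001120; [2] prior 0.75, lik 0.209, product 0.1568; [3] prior 0.17, lik 0.292, product 0.04964.
Normalizing constant = 0.20751; the posterior for Machine 1 is its product over the sum, 0.001120/0.20751 = 0.005.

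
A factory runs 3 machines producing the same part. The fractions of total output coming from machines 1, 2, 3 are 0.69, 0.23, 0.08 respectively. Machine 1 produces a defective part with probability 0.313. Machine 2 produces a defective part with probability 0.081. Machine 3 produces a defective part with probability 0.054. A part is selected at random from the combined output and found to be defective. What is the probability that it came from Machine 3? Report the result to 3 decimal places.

Posterior probability ≈ 0.018

P(defective|M1) = 0.313; P(defective|M2) = 0.081; P(defective|M3) = 0.054.
Prior × likelihood for each source: 0.69·0.313=0.2160, 0.23·0.081=0.01863, 0.08·0.054=0.004320. Summing gives P(defective) = 0.23892.
P(Machine 3 | defective) = 0.004320 / 0.23892 = 0.018.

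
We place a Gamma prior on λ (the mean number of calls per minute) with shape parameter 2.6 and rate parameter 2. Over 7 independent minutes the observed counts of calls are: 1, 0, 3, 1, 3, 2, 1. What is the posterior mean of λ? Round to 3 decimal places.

Posterior mean ≈ 1.511

Total count ∑xᵢ = 11 over n = 7 minutes.
Gamma is conjugate to the Poisson likelihood: posterior is Gamma(shape = 2.6+11 = 13.6, rate = 2+7 = 9).
E[λ | data] = 13.6/9 = 1.511.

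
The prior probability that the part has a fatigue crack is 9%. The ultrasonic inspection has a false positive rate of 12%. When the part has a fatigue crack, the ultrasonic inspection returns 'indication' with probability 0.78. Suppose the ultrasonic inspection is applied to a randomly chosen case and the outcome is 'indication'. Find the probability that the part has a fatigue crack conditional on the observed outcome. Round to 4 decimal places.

Let H be the event that the part has a fatigue crack. P(H) = 0.09, so P(¬H) = 0.91. With E the 'indication' result, P(E|H) = 0.78 and P(E|¬H) = 0.12.
P(E) = 0.78·0.09 + 0.12·0.91 = 0.070200 + 0.10920 = 0.17940.
By Bayes' theorem, P(H|E) = 0.070200 / 0.17940 = 0.3913.

P(H | E) ≈ 0.3913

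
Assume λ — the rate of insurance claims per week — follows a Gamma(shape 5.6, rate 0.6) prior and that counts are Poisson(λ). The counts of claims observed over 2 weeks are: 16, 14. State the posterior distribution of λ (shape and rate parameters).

The Poisson likelihood adds the total count to the shape and the number of exposure periods to the rate. Here ∑xᵢ = 30 and n = 2, so shape 5.6→35.6 and rate 0.6→2.6.

Posterior: Gamma(shape=35.6, rate=2.6)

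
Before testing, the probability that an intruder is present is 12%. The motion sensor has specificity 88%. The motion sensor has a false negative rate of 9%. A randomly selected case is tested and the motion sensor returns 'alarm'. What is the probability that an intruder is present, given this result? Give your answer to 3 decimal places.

P(H | E) ≈ 0.508

Let H be the event that an intruder is present. P(H) = 0.12, so P(¬H) = 0.88. With E the 'alarm' result, P(E|H) = 0.91 and P(E|¬H) = 0.12.
P(E) = 0.91·0.12 + 0.12·0.88 = 0.10920 + 0.10560 = 0.21480.
By Bayes' theorem, P(H|E) = 0.10920 / 0.21480 = 0.508.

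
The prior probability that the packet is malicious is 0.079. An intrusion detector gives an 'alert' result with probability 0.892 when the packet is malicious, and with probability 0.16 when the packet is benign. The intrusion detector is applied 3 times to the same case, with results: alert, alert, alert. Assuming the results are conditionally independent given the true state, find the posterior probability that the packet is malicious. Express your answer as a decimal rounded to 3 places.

Posterior P(H) ≈ 0.937

With H the event that the packet is malicious, the joint likelihood of the observed sequence is P(data|H) = 0.892·0.892·0.892 = 0.70973 and P(data|¬H) = 0.16·0.16·0.16 = 0.0040960.
Bayes: P(H|data) = 0.079·0.70973 / (0.079·0.70973 + 0.921·0.0040960) = 0.056069/0.059841 = 0.9370.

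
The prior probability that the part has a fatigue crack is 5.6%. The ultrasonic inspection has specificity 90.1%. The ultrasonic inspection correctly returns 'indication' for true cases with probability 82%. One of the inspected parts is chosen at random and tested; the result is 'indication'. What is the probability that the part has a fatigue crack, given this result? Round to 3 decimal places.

Let H be the event that the part has a fatigue crack. P(H) = 0.056, so P(¬H) = 0.944. With E the 'indication' result, P(E|H) = 0.82 and P(E|¬H) = 0.099.
P(E) = 0.82·0.056 + 0.099·0.944 = 0.045920 + 0.093456 = 0.13938.
By Bayes' theorem, P(H|E) = 0.045920 / 0.13938 = 0.329.

P(H | E) ≈ 0.329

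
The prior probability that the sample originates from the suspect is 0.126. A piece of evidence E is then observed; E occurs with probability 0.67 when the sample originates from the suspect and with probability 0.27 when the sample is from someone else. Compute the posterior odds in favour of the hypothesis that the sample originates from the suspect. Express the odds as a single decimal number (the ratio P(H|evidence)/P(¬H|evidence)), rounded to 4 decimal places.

Prior odds = 0.126/(1−0.126) = 0.14416. In log-odds, ln(0.14416) = -1.9368.
Add log likelihood ratio: ln(2.4815) = 0.90886.
Posterior log-odds = -1.0279, so posterior odds = exp(-1.0279) = 0.35774.

Posterior odds ≈ 0.3577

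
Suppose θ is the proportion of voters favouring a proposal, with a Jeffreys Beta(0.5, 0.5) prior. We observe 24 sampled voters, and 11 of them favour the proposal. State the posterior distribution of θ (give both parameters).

Posterior: Beta(11.5, 13.5)

The binomial likelihood is conjugate to the Beta prior: with 11 successes and 13 failures, the posterior is Beta(0.5+11, 0.5+13) = Beta(11.5, 13.5).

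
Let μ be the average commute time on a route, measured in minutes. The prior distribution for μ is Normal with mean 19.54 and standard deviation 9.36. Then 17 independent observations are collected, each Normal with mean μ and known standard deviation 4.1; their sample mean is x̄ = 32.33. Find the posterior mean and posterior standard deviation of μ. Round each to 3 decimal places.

With known σ, the Normal prior is conjugate. Weight on the data is w = (n/σ²)/(n/σ² + 1/τ₀²) = 1.01130/(1.01130+0.0114143) = 0.98884.
Posterior mean = w·x̄ + (1−w)·μ₀ = 0.98884·32.33 + 0.011161·19.54 = 32.187. Posterior variance = 1/(1.01130+0.0114143) = 0.977788, so SD = 0.989.

Posterior mean ≈ 32.187; posterior SD ≈ 0.989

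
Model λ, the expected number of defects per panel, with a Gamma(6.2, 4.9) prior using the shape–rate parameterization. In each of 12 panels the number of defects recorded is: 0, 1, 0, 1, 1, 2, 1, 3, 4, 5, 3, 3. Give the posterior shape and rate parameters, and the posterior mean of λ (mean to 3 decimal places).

The Poisson likelihood adds the total count to the shape and the number of exposure periods to the rate. Here ∑xᵢ = 24 and n = 12, so shape 6.2→30.2 and rate 4.9→16.9.
E[λ | data] = 30.2/16.9 = 1.787.

Posterior: Gamma(shape=30.2, rate=16.9); mean ≈ 1.787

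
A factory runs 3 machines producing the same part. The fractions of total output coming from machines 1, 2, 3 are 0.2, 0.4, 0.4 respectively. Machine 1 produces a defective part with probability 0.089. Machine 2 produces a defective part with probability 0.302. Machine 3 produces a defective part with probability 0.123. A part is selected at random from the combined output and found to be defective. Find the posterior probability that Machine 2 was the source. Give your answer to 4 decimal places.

P(defective|M1) = 0.089; P(defective|M2) = 0.302; P(defective|M3) = 0.123.
Prior × likelihood for each source: 0.2·0.089=0.01780, 0.4·0.302=0.1208, 0.4·0.123=0.04920. Summing gives P(defective) = 0.18780.
P(Machine 2 | defective) = 0.1208 / 0.18780 = 0.6432.

Posterior probability ≈ 0.6432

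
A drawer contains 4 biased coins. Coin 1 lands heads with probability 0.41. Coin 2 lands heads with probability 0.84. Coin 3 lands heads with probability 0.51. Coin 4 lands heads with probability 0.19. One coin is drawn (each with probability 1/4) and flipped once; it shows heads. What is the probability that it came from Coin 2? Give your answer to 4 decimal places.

Tabulate prior·likelihood by source: [1] prior 0.25, lik 0.41, product 0.1025; [2] prior 0.25, lik 0.84, product 0.2100; [3] prior 0.25, lik 0.51, product 0.1275; [4] prior 0.25, lik 0.19, product 0.04750.
Normalizing constant = 0.48750; the posterior for Coin 2 is its product over the sum, 0.2100/0.48750 = 0.4308.

Posterior probability ≈ 0.4308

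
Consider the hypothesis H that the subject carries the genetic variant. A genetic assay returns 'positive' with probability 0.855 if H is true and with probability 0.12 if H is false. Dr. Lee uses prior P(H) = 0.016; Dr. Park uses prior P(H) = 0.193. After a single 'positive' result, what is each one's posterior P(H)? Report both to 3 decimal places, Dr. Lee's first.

Dr. Lee: 0.104; Dr. Park: 0.630

P('+'|H) = 0.855, P('+'|¬H) = 0.12.
Dr. Lee: numerator 0.855·0.016 = 0.013680; evidence = 0.013680+0.12·0.984 = 0.13176; posterior = 0.104.
Dr. Park: numerator 0.855·0.193 = 0.16501; evidence = 0.16501+0.12·0.807 = 0.26186; posterior = 0.630.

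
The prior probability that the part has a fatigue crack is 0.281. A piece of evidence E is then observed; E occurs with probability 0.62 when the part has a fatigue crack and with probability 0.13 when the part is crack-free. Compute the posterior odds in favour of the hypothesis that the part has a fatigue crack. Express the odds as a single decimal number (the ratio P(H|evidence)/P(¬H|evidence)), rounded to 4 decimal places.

Prior odds = 0.281/(1−0.281) = 0.39082. In log-odds, ln(0.39082) = -0.93951.
Add log likelihood ratio: ln(4.7692) = 1.5622.
Posterior log-odds = 0.62268, so posterior odds = exp(0.62268) = 1.8639.

Posterior odds ≈ 1.8639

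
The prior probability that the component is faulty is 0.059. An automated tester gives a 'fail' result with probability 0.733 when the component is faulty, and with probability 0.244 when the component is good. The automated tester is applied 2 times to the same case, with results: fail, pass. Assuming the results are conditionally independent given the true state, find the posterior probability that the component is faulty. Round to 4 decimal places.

Posterior P(H) ≈ 0.0624

With H the event that the component is faulty, the joint likelihood of the observed sequence is P(data|H) = 0.733·0.267 = 0.19571 and P(data|¬H) = 0.244·0.756 = 0.18446.
Bayes: P(H|data) = 0.059·0.19571 / (0.059·0.19571 + 0.941·0.18446) = 0.011547/0.18513 = 0.0624.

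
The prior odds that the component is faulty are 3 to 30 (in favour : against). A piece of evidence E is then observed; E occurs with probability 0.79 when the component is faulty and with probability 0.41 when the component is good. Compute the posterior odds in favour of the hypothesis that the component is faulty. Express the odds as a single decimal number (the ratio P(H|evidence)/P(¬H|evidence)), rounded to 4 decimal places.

Prior odds = 3/30 = 0.10000. In log-odds, ln(0.10000) = -2.3026.
Add log likelihood ratio: ln(1.9268) = 0.65588.
Posterior log-odds = -1.6467, so posterior odds = exp(-1.6467) = 0.19268.

Posterior odds ≈ 0.1927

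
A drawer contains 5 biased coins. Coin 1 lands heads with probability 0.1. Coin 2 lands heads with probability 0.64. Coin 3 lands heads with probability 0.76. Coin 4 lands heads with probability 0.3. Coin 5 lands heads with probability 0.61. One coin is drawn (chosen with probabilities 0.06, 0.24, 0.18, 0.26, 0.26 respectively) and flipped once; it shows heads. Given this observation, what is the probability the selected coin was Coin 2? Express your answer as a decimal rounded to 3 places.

Posterior probability ≈ 0.288

P(heads|C1) = 0.1; P(heads|C2) = 0.64; P(heads|C3) = 0.76; P(heads|C4) = 0.3; P(heads|C5) = 0.61.
Prior × likelihood for each source: 0.06·0.1=0.006000, 0.24·0.64=0.1536, 0.18·0.76=0.1368, 0.26·0.3=0.07800, 0.26·0.61=0.1586. Summing gives P(heads) = 0.53300.
P(Coin 2 | heads) = 0.1536 / 0.53300 = 0.288.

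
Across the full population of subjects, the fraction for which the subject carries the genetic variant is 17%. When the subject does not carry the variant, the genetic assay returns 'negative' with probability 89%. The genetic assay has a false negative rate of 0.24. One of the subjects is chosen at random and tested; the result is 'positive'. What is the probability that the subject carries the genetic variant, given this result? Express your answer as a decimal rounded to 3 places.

Let H be the event that the subject carries the genetic variant. P(H) = 0.17, so P(¬H) = 0.83. With E the 'positive' result, P(E|H) = 0.76 and P(E|¬H) = 0.11.
P(E) = 0.76·0.17 + 0.11·0.83 = 0.12920 + 0.091300 = 0.22050.
By Bayes' theorem, P(H|E) = 0.12920 / 0.22050 = 0.586.

P(H | E) ≈ 0.586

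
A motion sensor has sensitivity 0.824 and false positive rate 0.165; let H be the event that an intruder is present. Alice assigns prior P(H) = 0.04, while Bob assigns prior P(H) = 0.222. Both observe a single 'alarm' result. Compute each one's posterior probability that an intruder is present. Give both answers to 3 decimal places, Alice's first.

P('+'|H) = 0.824, P('+'|¬H) = 0.165.
Alice: numerator 0.824·0.04 = 0.032960; evidence = 0.032960+0.165·0.96 = 0.19136; posterior = 0.172.
Bob: numerator 0.824·0.222 = 0.18293; evidence = 0.18293+0.165·0.778 = 0.31130; posterior = 0.588.

Alice: 0.172; Bob: 0.588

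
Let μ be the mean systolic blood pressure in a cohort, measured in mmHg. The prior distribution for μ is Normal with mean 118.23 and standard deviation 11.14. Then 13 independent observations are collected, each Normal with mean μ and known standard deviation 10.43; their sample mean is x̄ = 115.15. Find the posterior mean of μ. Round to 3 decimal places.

With known σ, the Normal prior is conjugate. Weight on the data is w = (n/σ²)/(n/σ² + 1/τ₀²) = 0.119502/(0.119502+0.00805804) = 0.93683.
Posterior mean = w·x̄ + (1−w)·μ₀ = 0.93683·115.15 + 0.063171·118.23 = 115.345.

Posterior mean ≈ 115.345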